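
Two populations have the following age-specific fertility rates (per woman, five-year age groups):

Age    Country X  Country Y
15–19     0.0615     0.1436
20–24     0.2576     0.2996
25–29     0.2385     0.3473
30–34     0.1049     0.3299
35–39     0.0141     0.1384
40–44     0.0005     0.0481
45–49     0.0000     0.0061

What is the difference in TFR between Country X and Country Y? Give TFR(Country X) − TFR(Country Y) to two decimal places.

Country X:
  Sum of ASFRs = 0.0615 + 0.2576 + 0.2385 + 0.1049 + 0.0141 + 0.0005 + 0.0000 = 0.6771
  TFR = 5 × 0.6771 = 3.3855
Country Y:
  Sum of ASFRs = 0.1436 + 0.2996 + 0.3473 + 0.3299 + 0.1384 + 0.0481 + 0.0061 = 1.3130
  TFR = 5 × 1.3130 = 6.565
Difference = 3.3855 − 6.565 = -3.1795

-3.18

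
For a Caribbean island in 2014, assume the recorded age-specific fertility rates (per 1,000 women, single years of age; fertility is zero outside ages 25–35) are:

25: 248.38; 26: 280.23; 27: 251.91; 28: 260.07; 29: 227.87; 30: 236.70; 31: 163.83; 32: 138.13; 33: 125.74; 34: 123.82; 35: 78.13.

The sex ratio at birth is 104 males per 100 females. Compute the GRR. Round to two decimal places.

1.05

Proportion female at birth = 100 / (100 + 104) = 0.49020.
Sum of ASFRs = 248.38 + 280.23 + 251.91 + 260.07 + 227.87 + 236.70 + 163.83 + 138.13 + 125.74 + 123.82 + 78.13 = 2134.81
TFR = 2134.81 / 1000 = 2.13481
GRR = 0.49020 × 2.13481 = 1.04648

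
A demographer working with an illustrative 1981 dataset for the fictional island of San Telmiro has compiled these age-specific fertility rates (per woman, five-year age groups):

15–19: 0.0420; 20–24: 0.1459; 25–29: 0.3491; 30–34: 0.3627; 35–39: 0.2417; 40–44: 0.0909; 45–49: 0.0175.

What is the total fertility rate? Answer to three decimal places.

6.249

Sum of ASFRs = 0.0420 + 0.1459 + 0.3491 + 0.3627 + 0.2417 + 0.0909 + 0.0175 = 1.2498
TFR = 5 × 1.2498 = 6.249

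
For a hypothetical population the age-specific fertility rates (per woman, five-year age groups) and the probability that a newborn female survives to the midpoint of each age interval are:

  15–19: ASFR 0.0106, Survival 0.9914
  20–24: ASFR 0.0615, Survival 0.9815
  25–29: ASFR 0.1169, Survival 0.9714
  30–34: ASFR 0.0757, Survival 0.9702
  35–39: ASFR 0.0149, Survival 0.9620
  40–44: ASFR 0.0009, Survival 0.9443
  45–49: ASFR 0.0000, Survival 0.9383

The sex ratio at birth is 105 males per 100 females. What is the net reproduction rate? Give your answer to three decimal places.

Proportion female at birth = 100 / (100 + 105) = 0.48780.
Survival-weighted fertility by age (5·fₓ·Sₓ):
  15–19: 5 × 0.0106 × 0.9914 = 0.05254
  20–24: 5 × 0.0615 × 0.9815 = 0.30181
  25–29: 5 × 0.1169 × 0.9714 = 0.56778
  30–34: 5 × 0.0757 × 0.9702 = 0.36722
  35–39: 5 × 0.0149 × 0.9620 = 0.07167
  40–44: 5 × 0.0009 × 0.9443 = 0.00425
  45–49: 5 × 0.0000 × 0.9383 = 0.00000
Sum = 1.36527
NRR = 0.48780 × 1.36527 = 0.66598
With NRR below 1 the population is below replacement fertility.

0.666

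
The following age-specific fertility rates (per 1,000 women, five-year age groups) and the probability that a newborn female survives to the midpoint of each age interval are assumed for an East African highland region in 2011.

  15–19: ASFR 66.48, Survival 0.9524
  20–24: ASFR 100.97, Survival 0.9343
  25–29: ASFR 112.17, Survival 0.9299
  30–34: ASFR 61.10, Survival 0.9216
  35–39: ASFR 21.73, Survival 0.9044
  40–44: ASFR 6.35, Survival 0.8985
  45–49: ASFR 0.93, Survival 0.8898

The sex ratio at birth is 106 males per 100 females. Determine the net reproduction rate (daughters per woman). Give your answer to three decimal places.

Proportion female at birth = 100 / (100 + 106) = 0.48544.
Each age group contributes 5 × ASFR × survival:
  15–19: 5 × 66.48/1000 × 0.9524 = 0.31658
  20–24: 5 × 100.97/1000 × 0.9343 = 0.47168
  25–29: 5 × 112.17/1000 × 0.9299 = 0.52153
  30–34: 5 × 61.10/1000 × 0.9216 = 0.28155
  35–39: 5 × 21.73/1000 × 0.9044 = 0.09826
  40–44: 5 × 6.35/1000 × 0.8985 = 0.02853
  45–49: 5 × 0.93/1000 × 0.8898 = 0.00414
Sum = 1.72227
NRR = 0.48544 × 1.72227 = 0.83606
An NRR under 1 implies long-run decline under these rates.

0.836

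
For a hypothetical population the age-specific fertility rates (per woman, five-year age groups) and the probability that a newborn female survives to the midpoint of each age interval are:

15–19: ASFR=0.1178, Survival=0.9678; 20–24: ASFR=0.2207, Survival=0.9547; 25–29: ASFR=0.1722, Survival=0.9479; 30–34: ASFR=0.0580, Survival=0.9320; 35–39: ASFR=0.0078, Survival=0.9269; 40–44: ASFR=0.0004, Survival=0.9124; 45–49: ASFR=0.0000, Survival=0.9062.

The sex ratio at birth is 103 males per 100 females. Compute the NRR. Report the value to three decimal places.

Proportion female at birth = 100 / (100 + 103) = 0.49261.
Weighting each age-specific rate by interval width and survival:
  15–19: 5 × 0.1178 × 0.9678 = 0.57003
  20–24: 5 × 0.2207 × 0.9547 = 1.05351
  25–29: 5 × 0.1722 × 0.9479 = 0.81614
  30–34: 5 × 0.0580 × 0.9320 = 0.27028
  35–39: 5 × 0.0078 × 0.9269 = 0.03615
  40–44: 5 × 0.0004 × 0.9124 = 0.00182
  45–49: 5 × 0.0000 × 0.9062 = 0.00000
Sum = 2.74793
NRR = 0.49261 × 2.74793 = 1.35366

1.354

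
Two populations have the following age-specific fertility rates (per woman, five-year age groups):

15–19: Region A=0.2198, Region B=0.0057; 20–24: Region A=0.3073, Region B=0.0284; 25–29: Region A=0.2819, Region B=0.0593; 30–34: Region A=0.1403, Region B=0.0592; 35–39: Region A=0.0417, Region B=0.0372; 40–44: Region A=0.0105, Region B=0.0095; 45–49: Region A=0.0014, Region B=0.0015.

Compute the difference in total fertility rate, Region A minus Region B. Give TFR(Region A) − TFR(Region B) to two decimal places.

4.01

Region A:
  Sum of ASFRs = 0.2198 + 0.3073 + 0.2819 + 0.1403 + 0.0417 + 0.0105 + 0.0014 = 1.0029
  TFR = 5 × 1.0029 = 5.0145
Region B:
  Sum of ASFRs = 0.0057 + 0.0284 + 0.0593 + 0.0592 + 0.0372 + 0.0095 + 0.0015 = 0.2008
  TFR = 5 × 0.2008 = 1.004
Difference = 5.0145 − 1.004 = 4.0105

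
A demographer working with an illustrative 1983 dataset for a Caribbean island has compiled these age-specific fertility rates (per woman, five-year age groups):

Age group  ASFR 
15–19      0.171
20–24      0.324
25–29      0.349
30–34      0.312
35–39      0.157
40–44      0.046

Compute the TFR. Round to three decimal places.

6.795

Sum of ASFRs = 0.171 + 0.324 + 0.349 + 0.312 + 0.157 + 0.046 = 1.359
TFR = 5 × 1.359 = 6.795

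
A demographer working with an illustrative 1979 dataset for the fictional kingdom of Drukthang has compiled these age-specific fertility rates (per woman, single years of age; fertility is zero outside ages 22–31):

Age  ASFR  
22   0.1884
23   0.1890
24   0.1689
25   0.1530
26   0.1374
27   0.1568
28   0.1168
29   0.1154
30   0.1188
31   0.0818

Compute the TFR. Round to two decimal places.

Sum of ASFRs = 0.1884 + 0.1890 + 0.1689 + 0.1530 + 0.1374 + 0.1568 + 0.1168 + 0.1154 + 0.1188 + 0.0818 = 1.4263
TFR = 1.4263

1.43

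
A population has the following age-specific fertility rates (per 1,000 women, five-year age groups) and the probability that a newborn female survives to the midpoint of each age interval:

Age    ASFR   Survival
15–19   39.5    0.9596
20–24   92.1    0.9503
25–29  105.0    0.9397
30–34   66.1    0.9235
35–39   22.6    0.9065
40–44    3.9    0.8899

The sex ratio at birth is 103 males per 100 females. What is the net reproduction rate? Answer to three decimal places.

0.761

Proportion female at birth = 100 / (100 + 103) = 0.49261.
Weighting each age-specific rate by interval width and survival:
  15–19: 5 × 39.5/1000 × 0.9596 = 0.18952
  20–24: 5 × 92.1/1000 × 0.9503 = 0.43761
  25–29: 5 × 105.0/1000 × 0.9397 = 0.49334
  30–34: 5 × 66.1/1000 × 0.9235 = 0.30522
  35–39: 5 × 22.6/1000 × 0.9065 = 0.10243
  40–44: 5 × 3.9/1000 × 0.8899 = 0.01735
Sum = 1.54547
NRR = 0.49261 × 1.54547 = 0.76131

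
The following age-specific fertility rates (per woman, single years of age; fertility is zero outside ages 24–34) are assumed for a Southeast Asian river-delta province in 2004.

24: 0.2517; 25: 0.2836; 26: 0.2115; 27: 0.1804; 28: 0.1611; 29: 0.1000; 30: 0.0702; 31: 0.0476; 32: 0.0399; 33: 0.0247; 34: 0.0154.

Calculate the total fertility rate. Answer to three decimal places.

Sum of ASFRs = 0.2517 + 0.2836 + 0.2115 + 0.1804 + 0.1611 + 0.1000 + 0.0702 + 0.0476 + 0.0399 + 0.0247 + 0.0154 = 1.3861
TFR = 1.3861

1.386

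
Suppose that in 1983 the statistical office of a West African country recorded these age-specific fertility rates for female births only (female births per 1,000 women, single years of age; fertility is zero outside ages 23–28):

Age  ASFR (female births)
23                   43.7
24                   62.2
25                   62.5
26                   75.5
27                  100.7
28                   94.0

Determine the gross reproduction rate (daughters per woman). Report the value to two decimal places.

0.44

Sum of female ASFRs = 43.7 + 62.2 + 62.5 + 75.5 + 100.7 + 94.0 = 438.6
GRR = 438.6 / 1000 = 0.4386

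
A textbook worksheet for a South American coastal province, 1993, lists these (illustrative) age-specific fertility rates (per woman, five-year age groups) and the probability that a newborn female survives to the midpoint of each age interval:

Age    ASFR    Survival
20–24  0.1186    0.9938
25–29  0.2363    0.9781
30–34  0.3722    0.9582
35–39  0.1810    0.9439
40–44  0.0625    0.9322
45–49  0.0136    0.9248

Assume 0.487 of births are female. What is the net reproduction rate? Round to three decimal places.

2.307

Proportion female at birth = 0.487.
Each age group contributes 5 × ASFR × survival:
  20–24: 5 × 0.1186 × 0.9938 = 0.58932
  25–29: 5 × 0.2363 × 0.9781 = 1.15563
  30–34: 5 × 0.3722 × 0.9582 = 1.78321
  35–39: 5 × 0.1810 × 0.9439 = 0.85423
  40–44: 5 × 0.0625 × 0.9322 = 0.29131
  45–49: 5 × 0.0136 × 0.9248 = 0.06289
Sum = 4.73659
NRR = 0.487 × 4.73659 = 2.30672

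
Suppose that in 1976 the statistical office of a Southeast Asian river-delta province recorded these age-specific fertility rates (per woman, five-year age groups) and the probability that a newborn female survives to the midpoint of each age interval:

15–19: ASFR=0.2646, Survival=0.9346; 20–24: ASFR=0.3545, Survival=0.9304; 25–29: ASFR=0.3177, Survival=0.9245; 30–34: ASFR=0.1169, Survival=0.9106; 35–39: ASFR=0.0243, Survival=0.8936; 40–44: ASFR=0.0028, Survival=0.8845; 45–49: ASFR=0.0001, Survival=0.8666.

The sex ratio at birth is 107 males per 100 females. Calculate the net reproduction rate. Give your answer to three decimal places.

Proportion female at birth = 100 / (100 + 107) = 0.48309.
Weighting each age-specific rate by interval width and survival:
  15–19: 5 × 0.2646 × 0.9346 = 1.23648
  20–24: 5 × 0.3545 × 0.9304 = 1.64913
  25–29: 5 × 0.3177 × 0.9245 = 1.46857
  30–34: 5 × 0.1169 × 0.9106 = 0.53225
  35–39: 5 × 0.0243 × 0.8936 = 0.10857
  40–44: 5 × 0.0028 × 0.8845 = 0.01238
  45–49: 5 × 0.0001 × 0.8666 = 0.00043
Sum = 5.00781
NRR = 0.48309 × 5.00781 = 2.41922

2.419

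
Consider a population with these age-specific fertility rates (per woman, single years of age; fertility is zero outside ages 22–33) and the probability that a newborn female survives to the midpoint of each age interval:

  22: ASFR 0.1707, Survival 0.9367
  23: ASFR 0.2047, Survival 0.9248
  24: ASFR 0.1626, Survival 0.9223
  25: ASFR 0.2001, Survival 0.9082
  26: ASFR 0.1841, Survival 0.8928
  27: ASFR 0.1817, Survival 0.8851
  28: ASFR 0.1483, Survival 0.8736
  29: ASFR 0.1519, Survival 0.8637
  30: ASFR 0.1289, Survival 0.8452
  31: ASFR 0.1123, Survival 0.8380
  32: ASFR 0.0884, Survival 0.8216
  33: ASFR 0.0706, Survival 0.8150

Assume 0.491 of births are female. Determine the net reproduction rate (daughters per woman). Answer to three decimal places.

Proportion female at birth = 0.491.
Weighting each age-specific rate by interval width and survival:
  22: 1 × 0.1707 × 0.9367 = 0.15989
  23: 1 × 0.2047 × 0.9248 = 0.18931
  24: 1 × 0.1626 × 0.9223 = 0.14997
  25: 1 × 0.2001 × 0.9082 = 0.18173
  26: 1 × 0.1841 × 0.8928 = 0.16436
  27: 1 × 0.1817 × 0.8851 = 0.16082
  28: 1 × 0.1483 × 0.8736 = 0.12955
  29: 1 × 0.1519 × 0.8637 = 0.13120
  30: 1 × 0.1289 × 0.8452 = 0.10895
  31: 1 × 0.1123 × 0.8380 = 0.09411
  32: 1 × 0.0884 × 0.8216 = 0.07263
  33: 1 × 0.0706 × 0.8150 = 0.05754
Sum = 1.60006
NRR = 0.491 × 1.60006 = 0.78563
An NRR under 1 implies long-run decline under these rates.

0.786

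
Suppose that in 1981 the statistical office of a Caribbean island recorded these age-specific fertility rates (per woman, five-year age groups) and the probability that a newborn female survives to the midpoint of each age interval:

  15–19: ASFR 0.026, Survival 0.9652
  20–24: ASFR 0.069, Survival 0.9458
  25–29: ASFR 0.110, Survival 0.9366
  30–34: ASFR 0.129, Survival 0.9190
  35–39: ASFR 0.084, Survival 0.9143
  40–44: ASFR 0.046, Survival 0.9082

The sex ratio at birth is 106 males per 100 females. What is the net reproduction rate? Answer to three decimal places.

1.045

Proportion female at birth = 100 / (100 + 106) = 0.48544.
Survival-weighted fertility by age (5·fₓ·Sₓ):
  15–19: 5 × 0.026 × 0.9652 = 0.12548
  20–24: 5 × 0.069 × 0.9458 = 0.32630
  25–29: 5 × 0.110 × 0.9366 = 0.51513
  30–34: 5 × 0.129 × 0.9190 = 0.59276
  35–39: 5 × 0.084 × 0.9143 = 0.38401
  40–44: 5 × 0.046 × 0.9082 = 0.20889
Sum = 2.15257
NRR = 0.48544 × 2.15257 = 1.04494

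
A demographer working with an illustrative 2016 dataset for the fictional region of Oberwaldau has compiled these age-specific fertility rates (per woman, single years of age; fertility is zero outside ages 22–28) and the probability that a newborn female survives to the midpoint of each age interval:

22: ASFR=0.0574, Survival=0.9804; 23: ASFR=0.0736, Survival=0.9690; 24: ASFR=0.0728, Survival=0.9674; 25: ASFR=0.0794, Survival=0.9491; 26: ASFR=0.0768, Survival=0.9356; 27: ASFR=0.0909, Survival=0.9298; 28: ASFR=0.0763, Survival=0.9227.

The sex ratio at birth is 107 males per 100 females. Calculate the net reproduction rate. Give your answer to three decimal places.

Proportion female at birth = 100 / (100 + 107) = 0.48309.
Per-age-group product (1 × ASFR × survival probability):
  22: 1 × 0.0574 × 0.9804 = 0.05627
  23: 1 × 0.0736 × 0.9690 = 0.07132
  24: 1 × 0.0728 × 0.9674 = 0.07043
  25: 1 × 0.0794 × 0.9491 = 0.07536
  26: 1 × 0.0768 × 0.9356 = 0.07185
  27: 1 × 0.0909 × 0.9298 = 0.08452
  28: 1 × 0.0763 × 0.9227 = 0.07040
Sum = 0.50015
NRR = 0.48309 × 0.50015 = 0.24162

0.242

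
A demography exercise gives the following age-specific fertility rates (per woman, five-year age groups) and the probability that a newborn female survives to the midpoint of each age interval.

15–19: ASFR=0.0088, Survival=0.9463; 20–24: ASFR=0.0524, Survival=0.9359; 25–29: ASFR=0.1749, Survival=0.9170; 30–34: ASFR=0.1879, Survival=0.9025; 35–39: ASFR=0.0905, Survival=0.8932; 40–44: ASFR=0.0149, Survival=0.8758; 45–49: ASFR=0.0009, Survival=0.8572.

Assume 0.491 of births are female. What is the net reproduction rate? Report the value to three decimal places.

1.183

Proportion female at birth = 0.491.
Per-age-group product (5 × ASFR × survival probability):
  15–19: 5 × 0.0088 × 0.9463 = 0.04164
  20–24: 5 × 0.0524 × 0.9359 = 0.24521
  25–29: 5 × 0.1749 × 0.9170 = 0.80192
  30–34: 5 × 0.1879 × 0.9025 = 0.84790
  35–39: 5 × 0.0905 × 0.8932 = 0.40417
  40–44: 5 × 0.0149 × 0.8758 = 0.06525
  45–49: 5 × 0.0009 × 0.8572 = 0.00386
Sum = 2.40995
NRR = 0.491 × 2.40995 = 1.18329
NRR > 1, so each generation more than replaces itself.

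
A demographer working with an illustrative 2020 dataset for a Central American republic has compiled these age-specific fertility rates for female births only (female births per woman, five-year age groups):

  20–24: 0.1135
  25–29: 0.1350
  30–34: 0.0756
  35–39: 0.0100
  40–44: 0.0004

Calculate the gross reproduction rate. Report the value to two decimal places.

Sum of female ASFRs = 0.1135 + 0.1350 + 0.0756 + 0.0100 + 0.0004 = 0.3345
GRR = 5 × 0.3345 = 1.6725

1.67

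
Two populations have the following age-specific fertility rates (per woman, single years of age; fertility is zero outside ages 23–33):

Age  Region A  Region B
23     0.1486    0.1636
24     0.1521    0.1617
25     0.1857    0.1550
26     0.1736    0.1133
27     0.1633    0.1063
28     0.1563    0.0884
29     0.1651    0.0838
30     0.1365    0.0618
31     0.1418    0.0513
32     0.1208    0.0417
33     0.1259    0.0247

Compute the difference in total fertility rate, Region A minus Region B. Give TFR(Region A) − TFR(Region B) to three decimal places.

0.618

Region A:
  Sum of ASFRs = 0.1486 + 0.1521 + 0.1857 + 0.1736 + 0.1633 + 0.1563 + 0.1651 + 0.1365 + 0.1418 + 0.1208 + 0.1259 = 1.6697
  TFR = 1.6697
Region B:
  Sum of ASFRs = 0.1636 + 0.1617 + 0.1550 + 0.1133 + 0.1063 + 0.0884 + 0.0838 + 0.0618 + 0.0513 + 0.0417 + 0.0247 = 1.0516
  TFR = 1.0516
Difference = 1.6697 − 1.0516 = 0.6181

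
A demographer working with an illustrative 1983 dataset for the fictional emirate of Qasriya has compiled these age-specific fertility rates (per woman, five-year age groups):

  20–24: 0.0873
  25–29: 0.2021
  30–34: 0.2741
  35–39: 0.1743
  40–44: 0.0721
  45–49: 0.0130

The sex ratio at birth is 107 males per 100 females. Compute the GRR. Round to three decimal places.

1.988

Proportion female at birth = 100 / (100 + 107) = 0.48309.
Sum of ASFRs = 0.0873 + 0.2021 + 0.2741 + 0.1743 + 0.0721 + 0.0130 = 0.8229
TFR = 5 × 0.8229 = 4.1145
GRR = 0.48309 × 4.1145 = 1.98767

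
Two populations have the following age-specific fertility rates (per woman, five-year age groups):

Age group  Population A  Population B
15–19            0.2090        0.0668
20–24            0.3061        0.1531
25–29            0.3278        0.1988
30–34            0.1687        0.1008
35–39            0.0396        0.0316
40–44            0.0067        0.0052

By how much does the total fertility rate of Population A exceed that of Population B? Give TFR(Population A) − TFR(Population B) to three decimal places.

Population A:
  Sum of ASFRs = 0.2090 + 0.3061 + 0.3278 + 0.1687 + 0.0396 + 0.0067 = 1.0579
  TFR = 5 × 1.0579 = 5.2895
Population B:
  Sum of ASFRs = 0.0668 + 0.1531 + 0.1988 + 0.1008 + 0.0316 + 0.0052 = 0.5563
  TFR = 5 × 0.5563 = 2.7815
Difference = 5.2895 − 2.7815 = 2.508

2.508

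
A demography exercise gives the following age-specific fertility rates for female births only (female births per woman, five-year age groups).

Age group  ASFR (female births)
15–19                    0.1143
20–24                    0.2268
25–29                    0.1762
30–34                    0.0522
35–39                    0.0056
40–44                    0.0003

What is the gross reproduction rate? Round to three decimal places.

2.877

Sum of female ASFRs = 0.1143 + 0.2268 + 0.1762 + 0.0522 + 0.0056 + 0.0003 = 0.5754
GRR = 5 × 0.5754 = 2.877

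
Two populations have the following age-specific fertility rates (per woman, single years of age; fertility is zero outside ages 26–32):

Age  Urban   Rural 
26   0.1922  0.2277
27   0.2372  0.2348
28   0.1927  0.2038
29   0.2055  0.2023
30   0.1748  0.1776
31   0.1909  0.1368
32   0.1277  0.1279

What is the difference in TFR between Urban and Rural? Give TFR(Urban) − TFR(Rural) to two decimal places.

0.01

Urban:
  Sum of ASFRs = 0.1922 + 0.2372 + 0.1927 + 0.2055 + 0.1748 + 0.1909 + 0.1277 = 1.3210
  TFR = 1.321
Rural:
  Sum of ASFRs = 0.2277 + 0.2348 + 0.2038 + 0.2023 + 0.1776 + 0.1368 + 0.1279 = 1.3109
  TFR = 1.3109
Difference = 1.321 − 1.3109 = 0.0101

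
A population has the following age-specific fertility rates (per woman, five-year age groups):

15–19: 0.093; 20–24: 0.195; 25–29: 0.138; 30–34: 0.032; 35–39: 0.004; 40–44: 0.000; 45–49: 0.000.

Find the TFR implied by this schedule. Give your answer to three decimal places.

Sum of ASFRs = 0.093 + 0.195 + 0.138 + 0.032 + 0.004 + 0.000 + 0.000 = 0.462
TFR = 5 × 0.462 = 2.31

2.310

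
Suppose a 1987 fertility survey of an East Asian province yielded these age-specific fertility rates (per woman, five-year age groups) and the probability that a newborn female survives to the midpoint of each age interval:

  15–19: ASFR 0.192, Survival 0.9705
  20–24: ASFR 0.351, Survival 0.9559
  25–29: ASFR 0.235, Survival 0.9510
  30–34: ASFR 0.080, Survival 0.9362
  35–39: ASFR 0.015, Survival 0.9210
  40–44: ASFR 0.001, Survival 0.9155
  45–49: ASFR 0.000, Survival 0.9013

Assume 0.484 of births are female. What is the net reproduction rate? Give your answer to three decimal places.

2.021

Proportion female at birth = 0.484.
Weighting each age-specific rate by interval width and survival:
  15–19: 5 × 0.192 × 0.9705 = 0.93168
  20–24: 5 × 0.351 × 0.9559 = 1.67760
  25–29: 5 × 0.235 × 0.9510 = 1.11743
  30–34: 5 × 0.080 × 0.9362 = 0.37448
  35–39: 5 × 0.015 × 0.9210 = 0.06908
  40–44: 5 × 0.001 × 0.9155 = 0.00458
  45–49: 5 × 0.000 × 0.9013 = 0.00000
Sum = 4.17485
NRR = 0.484 × 4.17485 = 2.02063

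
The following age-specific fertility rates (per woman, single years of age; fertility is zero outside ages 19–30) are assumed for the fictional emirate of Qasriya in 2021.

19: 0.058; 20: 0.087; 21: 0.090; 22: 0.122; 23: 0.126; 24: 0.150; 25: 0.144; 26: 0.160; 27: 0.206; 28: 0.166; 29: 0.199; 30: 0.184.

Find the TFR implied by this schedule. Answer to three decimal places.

Sum of ASFRs = 0.058 + 0.087 + 0.090 + 0.122 + 0.126 + 0.150 + 0.144 + 0.160 + 0.206 + 0.166 + 0.199 + 0.184 = 1.692
TFR = 1.692

1.692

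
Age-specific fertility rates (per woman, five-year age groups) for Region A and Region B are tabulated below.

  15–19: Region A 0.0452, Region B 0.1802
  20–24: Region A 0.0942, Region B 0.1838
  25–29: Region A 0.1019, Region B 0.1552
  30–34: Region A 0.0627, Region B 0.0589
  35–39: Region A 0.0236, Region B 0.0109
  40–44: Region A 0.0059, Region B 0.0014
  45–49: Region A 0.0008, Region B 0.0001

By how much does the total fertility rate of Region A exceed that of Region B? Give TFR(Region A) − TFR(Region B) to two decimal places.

Region A:
  Sum of ASFRs = 0.0452 + 0.0942 + 0.1019 + 0.0627 + 0.0236 + 0.0059 + 0.0008 = 0.3343
  TFR = 5 × 0.3343 = 1.6715
Region B:
  Sum of ASFRs = 0.1802 + 0.1838 + 0.1552 + 0.0589 + 0.0109 + 0.0014 + 0.0001 = 0.5905
  TFR = 5 × 0.5905 = 2.9525
Difference = 1.6715 − 2.9525 = -1.281

-1.28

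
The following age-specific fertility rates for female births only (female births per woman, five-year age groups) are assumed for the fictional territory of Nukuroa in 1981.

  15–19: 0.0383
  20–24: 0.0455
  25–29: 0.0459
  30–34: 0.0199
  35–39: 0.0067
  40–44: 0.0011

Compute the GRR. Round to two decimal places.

0.79

Sum of female ASFRs = 0.0383 + 0.0455 + 0.0459 + 0.0199 + 0.0067 + 0.0011 = 0.1574
GRR = 5 × 0.1574 = 0.787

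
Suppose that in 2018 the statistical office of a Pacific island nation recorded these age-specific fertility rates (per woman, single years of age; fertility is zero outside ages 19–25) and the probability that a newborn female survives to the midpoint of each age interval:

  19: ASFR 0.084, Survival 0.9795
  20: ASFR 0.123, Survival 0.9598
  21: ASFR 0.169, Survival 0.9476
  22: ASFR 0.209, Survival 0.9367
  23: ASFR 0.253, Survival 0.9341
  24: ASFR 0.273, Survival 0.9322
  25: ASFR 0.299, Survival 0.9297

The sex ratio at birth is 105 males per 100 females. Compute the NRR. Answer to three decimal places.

Proportion female at birth = 100 / (100 + 105) = 0.48780.
Weighting each age-specific rate by interval width and survival:
  19: 1 × 0.084 × 0.9795 = 0.08228
  20: 1 × 0.123 × 0.9598 = 0.11806
  21: 1 × 0.169 × 0.9476 = 0.16014
  22: 1 × 0.209 × 0.9367 = 0.19577
  23: 1 × 0.253 × 0.9341 = 0.23633
  24: 1 × 0.273 × 0.9322 = 0.25449
  25: 1 × 0.299 × 0.9297 = 0.27798
Sum = 1.32505
NRR = 0.48780 × 1.32505 = 0.64636
NRR < 1, so the cohort does not fully replace itself.

0.646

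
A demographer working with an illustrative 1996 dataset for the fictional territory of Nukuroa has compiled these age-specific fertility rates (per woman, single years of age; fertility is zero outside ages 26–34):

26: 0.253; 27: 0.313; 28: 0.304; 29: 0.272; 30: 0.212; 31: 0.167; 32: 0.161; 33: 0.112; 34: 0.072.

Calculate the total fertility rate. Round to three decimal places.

Sum of ASFRs = 0.253 + 0.313 + 0.304 + 0.272 + 0.212 + 0.167 + 0.161 + 0.112 + 0.072 = 1.866
TFR = 1.866

1.866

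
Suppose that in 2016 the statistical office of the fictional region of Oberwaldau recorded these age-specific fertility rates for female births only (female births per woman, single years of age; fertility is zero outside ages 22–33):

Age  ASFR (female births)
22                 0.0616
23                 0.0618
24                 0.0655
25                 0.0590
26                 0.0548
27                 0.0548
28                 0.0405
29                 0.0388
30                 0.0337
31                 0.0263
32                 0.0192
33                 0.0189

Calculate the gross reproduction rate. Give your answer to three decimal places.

0.535

Sum of female ASFRs = 0.0616 + 0.0618 + 0.0655 + 0.0590 + 0.0548 + 0.0548 + 0.0405 + 0.0388 + 0.0337 + 0.0263 + 0.0192 + 0.0189 = 0.5349
GRR = 0.5349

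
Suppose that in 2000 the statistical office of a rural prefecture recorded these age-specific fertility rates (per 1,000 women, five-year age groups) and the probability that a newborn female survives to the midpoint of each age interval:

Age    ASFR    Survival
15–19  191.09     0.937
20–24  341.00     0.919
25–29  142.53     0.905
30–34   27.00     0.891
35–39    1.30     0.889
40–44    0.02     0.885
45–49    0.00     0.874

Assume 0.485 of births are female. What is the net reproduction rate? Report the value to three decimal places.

1.568

Proportion female at birth = 0.485.
Each age group contributes 5 × ASFR × survival:
  15–19: 5 × 191.09/1000 × 0.937 = 0.89526
  20–24: 5 × 341.00/1000 × 0.919 = 1.56690
  25–29: 5 × 142.53/1000 × 0.905 = 0.64495
  30–34: 5 × 27.00/1000 × 0.891 = 0.12029
  35–39: 5 × 1.30/1000 × 0.889 = 0.00578
  40–44: 5 × 0.02/1000 × 0.885 = 0.00009
  45–49: 5 × 0.00/1000 × 0.874 = 0.00000
Sum = 3.23327
NRR = 0.485 × 3.23327 = 1.56814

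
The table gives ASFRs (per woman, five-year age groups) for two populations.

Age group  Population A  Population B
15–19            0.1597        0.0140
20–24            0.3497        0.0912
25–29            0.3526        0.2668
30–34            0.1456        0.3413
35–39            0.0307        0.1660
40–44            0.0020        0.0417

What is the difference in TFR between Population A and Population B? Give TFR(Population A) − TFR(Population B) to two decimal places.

Population A:
  Sum of ASFRs = 0.1597 + 0.3497 + 0.3526 + 0.1456 + 0.0307 + 0.0020 = 1.0403
  TFR = 5 × 1.0403 = 5.2015
Population B:
  Sum of ASFRs = 0.0140 + 0.0912 + 0.2668 + 0.3413 + 0.1660 + 0.0417 = 0.9210
  TFR = 5 × 0.9210 = 4.605
Difference = 5.2015 − 4.605 = 0.5965

0.60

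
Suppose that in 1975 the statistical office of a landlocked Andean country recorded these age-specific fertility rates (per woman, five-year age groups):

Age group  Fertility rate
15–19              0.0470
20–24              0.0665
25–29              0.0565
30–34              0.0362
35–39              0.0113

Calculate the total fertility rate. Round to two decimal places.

Sum of ASFRs = 0.0470 + 0.0665 + 0.0565 + 0.0362 + 0.0113 = 0.2175
TFR = 5 × 0.2175 = 1.0875

1.09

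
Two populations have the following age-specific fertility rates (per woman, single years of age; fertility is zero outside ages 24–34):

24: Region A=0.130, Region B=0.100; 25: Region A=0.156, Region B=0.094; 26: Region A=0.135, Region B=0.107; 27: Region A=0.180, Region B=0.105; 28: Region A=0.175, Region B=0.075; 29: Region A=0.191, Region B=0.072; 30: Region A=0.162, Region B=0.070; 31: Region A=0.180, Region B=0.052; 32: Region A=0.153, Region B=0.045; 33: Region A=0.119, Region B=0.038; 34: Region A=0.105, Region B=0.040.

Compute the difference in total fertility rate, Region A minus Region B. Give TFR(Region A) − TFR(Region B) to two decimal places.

Region A:
  Sum of ASFRs = 0.130 + 0.156 + 0.135 + 0.180 + 0.175 + 0.191 + 0.162 + 0.180 + 0.153 + 0.119 + 0.105 = 1.686
  TFR = 1.686
Region B:
  Sum of ASFRs = 0.100 + 0.094 + 0.107 + 0.105 + 0.075 + 0.072 + 0.070 + 0.052 + 0.045 + 0.038 + 0.040 = 0.798
  TFR = 0.798
Difference = 1.686 − 0.798 = 0.888

0.89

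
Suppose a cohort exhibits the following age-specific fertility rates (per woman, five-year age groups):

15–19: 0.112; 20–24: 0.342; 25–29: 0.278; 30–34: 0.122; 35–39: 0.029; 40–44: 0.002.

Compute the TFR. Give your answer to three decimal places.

4.425

Sum of ASFRs = 0.112 + 0.342 + 0.278 + 0.122 + 0.029 + 0.002 = 0.885
TFR = 5 × 0.885 = 4.425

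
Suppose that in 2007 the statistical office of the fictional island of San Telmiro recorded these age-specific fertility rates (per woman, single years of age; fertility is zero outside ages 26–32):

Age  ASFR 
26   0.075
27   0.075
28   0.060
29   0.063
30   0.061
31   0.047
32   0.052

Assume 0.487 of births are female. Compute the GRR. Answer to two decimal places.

Proportion female at birth = 0.487.
Sum of ASFRs = 0.075 + 0.075 + 0.060 + 0.063 + 0.061 + 0.047 + 0.052 = 0.433
TFR = 0.433
GRR = 0.487 × 0.433 = 0.21087

0.21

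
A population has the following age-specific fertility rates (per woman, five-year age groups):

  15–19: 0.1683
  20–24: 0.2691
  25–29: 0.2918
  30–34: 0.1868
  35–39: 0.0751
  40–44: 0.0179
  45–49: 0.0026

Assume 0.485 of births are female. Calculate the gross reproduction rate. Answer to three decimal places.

2.453

Proportion female at birth = 0.485.
Sum of ASFRs = 0.1683 + 0.2691 + 0.2918 + 0.1868 + 0.0751 + 0.0179 + 0.0026 = 1.0116
TFR = 5 × 1.0116 = 5.058
GRR = 0.485 × 5.058 = 2.45313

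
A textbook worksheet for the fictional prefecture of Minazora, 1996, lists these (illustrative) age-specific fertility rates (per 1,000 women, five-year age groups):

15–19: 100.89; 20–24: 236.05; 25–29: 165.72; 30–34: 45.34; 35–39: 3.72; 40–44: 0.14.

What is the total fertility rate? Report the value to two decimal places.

Sum of ASFRs = 100.89 + 236.05 + 165.72 + 45.34 + 3.72 + 0.14 = 551.86
TFR = 5 × 551.86 / 1000 = 2.7593

2.76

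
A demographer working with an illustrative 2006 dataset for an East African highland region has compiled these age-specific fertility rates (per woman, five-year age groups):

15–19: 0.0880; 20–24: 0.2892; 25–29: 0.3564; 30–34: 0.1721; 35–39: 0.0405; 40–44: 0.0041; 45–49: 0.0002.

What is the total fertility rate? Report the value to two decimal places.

4.75

Sum of ASFRs = 0.0880 + 0.2892 + 0.3564 + 0.1721 + 0.0405 + 0.0041 + 0.0002 = 0.9505
TFR = 5 × 0.9505 = 4.7525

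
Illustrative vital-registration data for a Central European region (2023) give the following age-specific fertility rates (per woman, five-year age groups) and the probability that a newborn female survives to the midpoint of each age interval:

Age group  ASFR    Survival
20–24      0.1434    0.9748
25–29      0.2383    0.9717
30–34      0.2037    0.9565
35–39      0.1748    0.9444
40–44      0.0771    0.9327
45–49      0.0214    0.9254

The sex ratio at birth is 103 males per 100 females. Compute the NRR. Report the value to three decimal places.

Proportion female at birth = 100 / (100 + 103) = 0.49261.
Survival-weighted fertility by age (5·fₓ·Sₓ):
  20–24: 5 × 0.1434 × 0.9748 = 0.69893
  25–29: 5 × 0.2383 × 0.9717 = 1.15778
  30–34: 5 × 0.2037 × 0.9565 = 0.97420
  35–39: 5 × 0.1748 × 0.9444 = 0.82541
  40–44: 5 × 0.0771 × 0.9327 = 0.35956
  45–49: 5 × 0.0214 × 0.9254 = 0.09902
Sum = 4.11490
NRR = 0.49261 × 4.11490 = 2.02704

2.027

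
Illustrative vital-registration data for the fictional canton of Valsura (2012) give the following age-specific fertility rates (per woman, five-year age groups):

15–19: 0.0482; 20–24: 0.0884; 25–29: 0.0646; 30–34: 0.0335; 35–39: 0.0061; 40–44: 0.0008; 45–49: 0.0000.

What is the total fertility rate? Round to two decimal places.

1.21

Sum of ASFRs = 0.0482 + 0.0884 + 0.0646 + 0.0335 + 0.0061 + 0.0008 + 0.0000 = 0.2416
TFR = 5 × 0.2416 = 1.208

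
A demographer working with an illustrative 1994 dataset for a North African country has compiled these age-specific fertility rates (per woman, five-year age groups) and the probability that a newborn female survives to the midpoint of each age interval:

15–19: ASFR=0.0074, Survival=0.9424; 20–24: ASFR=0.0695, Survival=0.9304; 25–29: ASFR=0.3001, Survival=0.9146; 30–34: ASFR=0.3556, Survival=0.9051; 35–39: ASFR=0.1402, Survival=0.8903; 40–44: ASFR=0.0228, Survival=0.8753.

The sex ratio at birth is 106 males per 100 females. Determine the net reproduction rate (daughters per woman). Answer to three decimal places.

1.973

Proportion female at birth = 100 / (100 + 106) = 0.48544.
Weighting each age-specific rate by interval width and survival:
  15–19: 5 × 0.0074 × 0.9424 = 0.03487
  20–24: 5 × 0.0695 × 0.9304 = 0.32331
  25–29: 5 × 0.3001 × 0.9146 = 1.37236
  30–34: 5 × 0.3556 × 0.9051 = 1.60927
  35–39: 5 × 0.1402 × 0.8903 = 0.62410
  40–44: 5 × 0.0228 × 0.8753 = 0.09978
Sum = 4.06369
NRR = 0.48544 × 4.06369 = 1.97268
An NRR exceeding 1 indicates intrinsic growth under these rates.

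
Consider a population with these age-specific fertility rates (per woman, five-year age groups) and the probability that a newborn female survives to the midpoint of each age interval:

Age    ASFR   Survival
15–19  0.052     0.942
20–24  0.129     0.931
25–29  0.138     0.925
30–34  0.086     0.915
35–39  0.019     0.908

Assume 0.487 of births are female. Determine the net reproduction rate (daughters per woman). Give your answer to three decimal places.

0.956

Proportion female at birth = 0.487.
Weighting each age-specific rate by interval width and survival:
  15–19: 5 × 0.052 × 0.942 = 0.24492
  20–24: 5 × 0.129 × 0.931 = 0.60050
  25–29: 5 × 0.138 × 0.925 = 0.63825
  30–34: 5 × 0.086 × 0.915 = 0.39345
  35–39: 5 × 0.019 × 0.908 = 0.08626
Sum = 1.96338
NRR = 0.487 × 1.96338 = 0.95617
An NRR under 1 implies long-run decline under these rates.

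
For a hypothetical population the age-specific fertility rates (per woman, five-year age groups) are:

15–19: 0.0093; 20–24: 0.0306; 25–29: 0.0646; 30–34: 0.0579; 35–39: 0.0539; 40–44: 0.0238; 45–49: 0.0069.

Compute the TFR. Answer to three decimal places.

1.235

Sum of ASFRs = 0.0093 + 0.0306 + 0.0646 + 0.0579 + 0.0539 + 0.0238 + 0.0069 = 0.2470
TFR = 5 × 0.2470 = 1.235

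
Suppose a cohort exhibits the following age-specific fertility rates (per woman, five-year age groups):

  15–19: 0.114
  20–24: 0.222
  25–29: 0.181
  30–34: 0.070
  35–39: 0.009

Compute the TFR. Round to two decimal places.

2.98

Sum of ASFRs = 0.114 + 0.222 + 0.181 + 0.070 + 0.009 = 0.596
TFR = 5 × 0.596 = 2.98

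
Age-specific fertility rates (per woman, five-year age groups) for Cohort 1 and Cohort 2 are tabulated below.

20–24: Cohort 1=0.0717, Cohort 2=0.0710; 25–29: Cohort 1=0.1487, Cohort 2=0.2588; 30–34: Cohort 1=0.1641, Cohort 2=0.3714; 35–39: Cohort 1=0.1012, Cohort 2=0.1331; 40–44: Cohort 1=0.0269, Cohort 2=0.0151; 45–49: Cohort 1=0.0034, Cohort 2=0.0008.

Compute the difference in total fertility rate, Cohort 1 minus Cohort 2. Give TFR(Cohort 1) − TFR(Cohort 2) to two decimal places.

Cohort 1:
  Sum of ASFRs = 0.0717 + 0.1487 + 0.1641 + 0.1012 + 0.0269 + 0.0034 = 0.5160
  TFR = 5 × 0.5160 = 2.58
Cohort 2:
  Sum of ASFRs = 0.0710 + 0.2588 + 0.3714 + 0.1331 + 0.0151 + 0.0008 = 0.8502
  TFR = 5 × 0.8502 = 4.251
Difference = 2.58 − 4.251 = -1.671

-1.67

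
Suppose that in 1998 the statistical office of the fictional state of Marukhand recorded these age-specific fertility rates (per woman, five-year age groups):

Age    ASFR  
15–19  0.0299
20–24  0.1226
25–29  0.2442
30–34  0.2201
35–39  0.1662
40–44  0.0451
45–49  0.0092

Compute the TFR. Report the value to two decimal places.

Sum of ASFRs = 0.0299 + 0.1226 + 0.2442 + 0.2201 + 0.1662 + 0.0451 + 0.0092 = 0.8373
TFR = 5 × 0.8373 = 4.1865

4.19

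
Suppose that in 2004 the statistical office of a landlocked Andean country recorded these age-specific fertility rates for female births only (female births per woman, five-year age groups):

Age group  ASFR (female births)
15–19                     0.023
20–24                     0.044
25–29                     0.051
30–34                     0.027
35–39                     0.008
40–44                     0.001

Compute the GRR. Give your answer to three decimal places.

0.770

Sum of female ASFRs = 0.023 + 0.044 + 0.051 + 0.027 + 0.008 + 0.001 = 0.154
GRR = 5 × 0.154 = 0.77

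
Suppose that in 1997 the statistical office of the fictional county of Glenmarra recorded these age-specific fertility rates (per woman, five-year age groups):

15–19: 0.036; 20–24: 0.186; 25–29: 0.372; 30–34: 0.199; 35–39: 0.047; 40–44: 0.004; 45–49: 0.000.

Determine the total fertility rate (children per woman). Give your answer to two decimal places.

4.22

Sum of ASFRs = 0.036 + 0.186 + 0.372 + 0.199 + 0.047 + 0.004 + 0.000 = 0.844
TFR = 5 × 0.844 = 4.22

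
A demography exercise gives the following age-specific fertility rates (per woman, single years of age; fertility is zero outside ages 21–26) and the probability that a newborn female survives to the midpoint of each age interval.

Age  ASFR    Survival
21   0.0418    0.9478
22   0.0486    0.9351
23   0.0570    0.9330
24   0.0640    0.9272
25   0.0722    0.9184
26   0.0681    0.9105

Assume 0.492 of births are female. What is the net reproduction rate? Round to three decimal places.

Proportion female at birth = 0.492.
Survival-weighted fertility by age (1·fₓ·Sₓ):
  21: 1 × 0.0418 × 0.9478 = 0.03962
  22: 1 × 0.0486 × 0.9351 = 0.04545
  23: 1 × 0.0570 × 0.9330 = 0.05318
  24: 1 × 0.0640 × 0.9272 = 0.05934
  25: 1 × 0.0722 × 0.9184 = 0.06631
  26: 1 × 0.0681 × 0.9105 = 0.06201
Sum = 0.32591
NRR = 0.492 × 0.32591 = 0.16035
NRR < 1, so the cohort does not fully replace itself.

0.160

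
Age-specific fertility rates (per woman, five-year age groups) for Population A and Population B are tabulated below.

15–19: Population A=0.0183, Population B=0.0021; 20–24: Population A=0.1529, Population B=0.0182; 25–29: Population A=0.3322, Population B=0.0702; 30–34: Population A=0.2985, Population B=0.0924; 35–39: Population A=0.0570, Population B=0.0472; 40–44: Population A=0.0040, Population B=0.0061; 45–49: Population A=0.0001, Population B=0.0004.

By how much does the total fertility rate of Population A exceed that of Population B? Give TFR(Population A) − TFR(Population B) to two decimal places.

3.13

Population A:
  Sum of ASFRs = 0.0183 + 0.1529 + 0.3322 + 0.2985 + 0.0570 + 0.0040 + 0.0001 = 0.8630
  TFR = 5 × 0.8630 = 4.315
Population B:
  Sum of ASFRs = 0.0021 + 0.0182 + 0.0702 + 0.0924 + 0.0472 + 0.0061 + 0.0004 = 0.2366
  TFR = 5 × 0.2366 = 1.183
Difference = 4.315 − 1.183 = 3.132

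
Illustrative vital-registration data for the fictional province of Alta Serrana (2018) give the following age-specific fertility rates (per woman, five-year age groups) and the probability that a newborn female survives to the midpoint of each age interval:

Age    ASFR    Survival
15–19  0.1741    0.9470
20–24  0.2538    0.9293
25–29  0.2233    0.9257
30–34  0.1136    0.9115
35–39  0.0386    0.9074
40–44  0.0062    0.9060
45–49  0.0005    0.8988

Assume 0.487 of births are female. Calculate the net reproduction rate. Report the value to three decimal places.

Proportion female at birth = 0.487.
Each age group contributes 5 × ASFR × survival:
  15–19: 5 × 0.1741 × 0.9470 = 0.82436
  20–24: 5 × 0.2538 × 0.9293 = 1.17928
  25–29: 5 × 0.2233 × 0.9257 = 1.03354
  30–34: 5 × 0.1136 × 0.9115 = 0.51773
  35–39: 5 × 0.0386 × 0.9074 = 0.17513
  40–44: 5 × 0.0062 × 0.9060 = 0.02809
  45–49: 5 × 0.0005 × 0.8988 = 0.00225
Sum = 3.76038
NRR = 0.487 × 3.76038 = 1.83131
NRR > 1, so each generation more than replaces itself.

1.831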